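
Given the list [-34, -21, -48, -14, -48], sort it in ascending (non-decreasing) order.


Original list: [-34, -21, -48, -14, -48]
Repeatedly take the smallest remaining element:
  Remaining [-34, -21, -48, -14, -48] -> smallest is -48
  Remaining [-34, -21, -14, -48] -> smallest is -48
  Remaining [-34, -21, -14] -> smallest is -34
  Remaining [-21, -14] -> smallest is -21
  Remaining [-14] -> smallest is -14
Collecting the picks in order gives the sorted list.
Final answer: [-48, -48, -34, -21, -14]


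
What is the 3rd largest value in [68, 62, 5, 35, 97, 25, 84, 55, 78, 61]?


Sort descending: [97, 84, 78, 68, 62, 61, 55, 35, 25, 5]
The 3rd element (1-indexed) is at index 2.
Value = 78
Final answer: 78


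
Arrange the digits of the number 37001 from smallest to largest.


The number 37001 has digits: 3, 7, 0, 0, 1
Sorted: 0, 0, 1, 3, 7
Joining the sorted digits gives the result.
Final answer: 00137


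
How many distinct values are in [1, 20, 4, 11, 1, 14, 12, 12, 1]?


List all unique values:
Distinct values: [1, 4, 11, 12, 14, 20]
Count = 6
Final answer: 6


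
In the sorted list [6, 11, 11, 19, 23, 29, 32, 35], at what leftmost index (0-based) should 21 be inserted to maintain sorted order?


List is sorted: [6, 11, 11, 19, 23, 29, 32, 35]
We need the leftmost position where 21 can be inserted, i.e. the first index whose element is >= 21 (or the end of the list if none is).
Binary search with low=0, high=8 (0-based indices):
  low=0, high=8, mid=4: a[4]=23 >= 21, so high = 4
  low=0, high=4, mid=2: a[2]=11 < 21, so low = 3
  low=3, high=4, mid=3: a[3]=19 < 21, so low = 4
Now low = high = 4, so the insertion index is 4.
Final answer: 4


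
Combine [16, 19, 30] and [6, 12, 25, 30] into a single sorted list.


List A: [16, 19, 30]
List B: [6, 12, 25, 30]
Repeatedly compare the front elements and take the smaller:
  16 vs 6 -> take 6
  16 vs 12 -> take 12
  16 vs 25 -> take 16
  19 vs 25 -> take 19
  30 vs 25 -> take 25
  30 vs 30 -> take 30
  A is exhausted; append the rest of B: [30]
Final answer: [6, 12, 16, 19, 25, 30, 30]


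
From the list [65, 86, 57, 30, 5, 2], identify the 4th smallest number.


Sort ascending: [2, 5, 30, 57, 65, 86]
The 4th element (1-indexed) is at index 3.
Value = 57
Final answer: 57


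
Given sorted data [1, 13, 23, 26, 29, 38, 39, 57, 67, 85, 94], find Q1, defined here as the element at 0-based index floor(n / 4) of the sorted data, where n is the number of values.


The list has n = 11 elements.
Q1 index = floor(11 / 4) = floor(2.75) = 2
Counting from index 0 in the sorted data, the element at index 2 is 23.
Final answer: 23


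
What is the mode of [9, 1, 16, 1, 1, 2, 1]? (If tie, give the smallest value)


Count the frequency of each value:
  1 appears 4 time(s)
  2 appears 1 time(s)
  9 appears 1 time(s)
  16 appears 1 time(s)
Maximum frequency is 4.
Only 1 reaches that frequency, so it is the mode.
Final answer: 1


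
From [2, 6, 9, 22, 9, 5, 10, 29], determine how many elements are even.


Check each element:
  2 is even
  6 is even
  9 is odd
  22 is even
  9 is odd
  5 is odd
  10 is even
  29 is odd
Evens: [2, 6, 22, 10]
Count of evens = 4
Final answer: 4


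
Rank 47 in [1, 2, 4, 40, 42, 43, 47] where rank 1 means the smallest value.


Sort ascending: [1, 2, 4, 40, 42, 43, 47]
Find 47 in the sorted list.
47 is at position 7 (1-indexed).
Final answer: 7


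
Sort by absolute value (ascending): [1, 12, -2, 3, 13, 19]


Compute absolute values:
  |1| = 1
  |12| = 12
  |-2| = 2
  |3| = 3
  |13| = 13
  |19| = 19
Absolute values in increasing order: 1 < 2 < 3 < 12 < 13 < 19
Listing the original numbers in that order gives the answer.
Final answer: [1, -2, 3, 12, 13, 19]


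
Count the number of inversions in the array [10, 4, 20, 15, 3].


For each element, count the later elements that are smaller than it:
  10 (index 0): smaller elements after it = [4, 3] -> 2
  4 (index 1): smaller elements after it = [3] -> 1
  20 (index 2): smaller elements after it = [15, 3] -> 2
  15 (index 3): smaller elements after it = [3] -> 1
Total inversions = 2 + 1 + 2 + 1 = 6
Final answer: 6


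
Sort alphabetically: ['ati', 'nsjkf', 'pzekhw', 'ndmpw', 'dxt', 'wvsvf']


Compare strings character by character (the first differing letter decides):
  'ati' < 'dxt' since 'a' < 'd' at position 1
  'dxt' < 'ndmpw' since 'd' < 'n' at position 1
  'ndmpw' < 'nsjkf' since 'd' < 's' at position 2
  'nsjkf' < 'pzekhw' since 'n' < 'p' at position 1
  'pzekhw' < 'wvsvf' since 'p' < 'w' at position 1
Chaining these comparisons gives the alphabetical order.
Final answer: ['ati', 'dxt', 'ndmpw', 'nsjkf', 'pzekhw', 'wvsvf']


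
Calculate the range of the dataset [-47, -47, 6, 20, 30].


Maximum value: 30
Minimum value: -47
Range = 30 - (-47) = 77
Final answer: 77


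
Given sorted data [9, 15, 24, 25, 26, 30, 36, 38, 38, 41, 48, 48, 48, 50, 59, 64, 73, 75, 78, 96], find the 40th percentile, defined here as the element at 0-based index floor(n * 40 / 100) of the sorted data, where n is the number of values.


The dataset has n = 20 elements.
Index = floor(20 * 40 / 100) = floor(800 / 100) = floor(8) = 8
Counting from index 0 in the sorted data, the element at index 8 is 38.
Final answer: 38


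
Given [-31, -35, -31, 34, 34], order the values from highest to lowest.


Original list: [-31, -35, -31, 34, 34]
Repeatedly take the largest remaining element:
  Remaining [-31, -35, -31, 34, 34] -> largest is 34
  Remaining [-31, -35, -31, 34] -> largest is 34
  Remaining [-31, -35, -31] -> largest is -31
  Remaining [-35, -31] -> largest is -31
  Remaining [-35] -> largest is -35
Collecting the picks in order gives the descending list.
Final answer: [34, 34, -31, -31, -35]


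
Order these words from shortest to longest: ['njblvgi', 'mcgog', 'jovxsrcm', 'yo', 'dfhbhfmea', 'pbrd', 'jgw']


Compute lengths:
  'njblvgi' has length 7
  'mcgog' has length 5
  'jovxsrcm' has length 8
  'yo' has length 2
  'dfhbhfmea' has length 9
  'pbrd' has length 4
  'jgw' has length 3
Lengths in increasing order: 2 < 3 < 4 < 5 < 7 < 8 < 9
Listing the words in that order gives the answer.
Final answer: ['yo', 'jgw', 'pbrd', 'mcgog', 'njblvgi', 'jovxsrcm', 'dfhbhfmea']


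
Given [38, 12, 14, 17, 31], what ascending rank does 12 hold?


Sort ascending: [12, 14, 17, 31, 38]
Find 12 in the sorted list.
12 is at position 1 (1-indexed).
Final answer: 1


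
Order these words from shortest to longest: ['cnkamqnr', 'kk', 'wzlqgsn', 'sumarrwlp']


Compute lengths:
  'cnkamqnr' has length 8
  'kk' has length 2
  'wzlqgsn' has length 7
  'sumarrwlp' has length 9
Lengths in increasing order: 2 < 7 < 8 < 9
Listing the words in that order gives the answer.
Final answer: ['kk', 'wzlqgsn', 'cnkamqnr', 'sumarrwlp']


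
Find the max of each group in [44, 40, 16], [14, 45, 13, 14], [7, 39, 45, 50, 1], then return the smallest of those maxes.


Find max of each group:
  Group 1: [44, 40, 16] -> max = 44
  Group 2: [14, 45, 13, 14] -> max = 45
  Group 3: [7, 39, 45, 50, 1] -> max = 50
Maxes: [44, 45, 50]
Minimum of maxes = 44
Final answer: 44


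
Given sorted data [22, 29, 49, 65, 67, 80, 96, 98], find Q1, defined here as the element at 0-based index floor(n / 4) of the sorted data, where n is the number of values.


The list has n = 8 elements.
Q1 index = floor(8 / 4) = floor(2) = 2
Counting from index 0 in the sorted data, the element at index 2 is 49.
Final answer: 49


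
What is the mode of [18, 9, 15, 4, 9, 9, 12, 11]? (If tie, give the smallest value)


Count the frequency of each value:
  4 appears 1 time(s)
  9 appears 3 time(s)
  11 appears 1 time(s)
  12 appears 1 time(s)
  15 appears 1 time(s)
  18 appears 1 time(s)
Maximum frequency is 3.
Only 9 reaches that frequency, so it is the mode.
Final answer: 9


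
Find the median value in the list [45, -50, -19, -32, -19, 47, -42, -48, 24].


First, sort the list: [-50, -48, -42, -32, -19, -19, 24, 45, 47]
The list has 9 elements (odd count).
The middle index is 4 (0-based), and the element there is -19.
Final answer: -19


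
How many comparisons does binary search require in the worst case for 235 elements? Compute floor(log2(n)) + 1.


Binary search halves the search space each step.
Maximum comparisons = floor(log2(235)) + 1
log2(235) = 7.8765
floor(log2(235)) = 7, so 7 + 1 = 8
Final answer: 8


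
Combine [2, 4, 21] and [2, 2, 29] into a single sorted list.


List A: [2, 4, 21]
List B: [2, 2, 29]
Repeatedly compare the front elements and take the smaller:
  2 vs 2 -> take 2
  4 vs 2 -> take 2
  4 vs 2 -> take 2
  4 vs 29 -> take 4
  21 vs 29 -> take 21
  A is exhausted; append the rest of B: [29]
Final answer: [2, 2, 2, 4, 21, 29]


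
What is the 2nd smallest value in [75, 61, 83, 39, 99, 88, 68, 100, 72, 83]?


Sort ascending: [39, 61, 68, 72, 75, 83, 83, 88, 99, 100]
The 2nd element (1-indexed) is at index 1.
Value = 61
Final answer: 61


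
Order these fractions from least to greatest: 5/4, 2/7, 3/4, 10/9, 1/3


Convert to decimal for comparison:
  5/4 = 1.25
  2/7 = 0.2857
  3/4 = 0.75
  10/9 = 1.1111
  1/3 = 0.3333
Decimals in increasing order: 0.2857 < 0.3333 < 0.75 < 1.1111 < 1.25
Writing each back as its fraction gives the sorted order.
Final answer: 2/7, 1/3, 3/4, 10/9, 5/4


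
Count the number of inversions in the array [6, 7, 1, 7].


For each element, count the later elements that are smaller than it:
  6 (index 0): smaller elements after it = [1] -> 1
  7 (index 1): smaller elements after it = [1] -> 1
  1 (index 2): smaller elements after it = [] -> 0
Total inversions = 1 + 1 + 0 = 2
Final answer: 2


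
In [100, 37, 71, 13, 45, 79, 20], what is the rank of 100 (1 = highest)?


Sort descending: [100, 79, 71, 45, 37, 20, 13]
Find 100 in the sorted list.
100 is at position 1.
Final answer: 1


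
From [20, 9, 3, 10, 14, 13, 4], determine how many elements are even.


Check each element:
  20 is even
  9 is odd
  3 is odd
  10 is even
  14 is even
  13 is odd
  4 is even
Evens: [20, 10, 14, 4]
Count of evens = 4
Final answer: 4


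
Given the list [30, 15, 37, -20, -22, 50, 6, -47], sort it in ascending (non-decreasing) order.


Original list: [30, 15, 37, -20, -22, 50, 6, -47]
Repeatedly take the smallest remaining element:
  Remaining [30, 15, 37, -20, -22, 50, 6, -47] -> smallest is -47
  Remaining [30, 15, 37, -20, -22, 50, 6] -> smallest is -22
  Remaining [30, 15, 37, -20, 50, 6] -> smallest is -20
  Remaining [30, 15, 37, 50, 6] -> smallest is 6
  Remaining [30, 15, 37, 50] -> smallest is 15
  Remaining [30, 37, 50] -> smallest is 30
  Remaining [37, 50] -> smallest is 37
  Remaining [50] -> smallest is 50
Collecting the picks in order gives the sorted list.
Final answer: [-47, -22, -20, 6, 15, 30, 37, 50]


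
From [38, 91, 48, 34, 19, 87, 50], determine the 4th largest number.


Sort descending: [91, 87, 50, 48, 38, 34, 19]
The 4th element (1-indexed) is at index 3.
Value = 48
Final answer: 48


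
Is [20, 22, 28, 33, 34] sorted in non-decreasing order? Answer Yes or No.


Check consecutive pairs:
  20 <= 22? True
  22 <= 28? True
  28 <= 33? True
  33 <= 34? True
Every consecutive pair is in order, so the list is non-decreasing.
Final answer: Yes


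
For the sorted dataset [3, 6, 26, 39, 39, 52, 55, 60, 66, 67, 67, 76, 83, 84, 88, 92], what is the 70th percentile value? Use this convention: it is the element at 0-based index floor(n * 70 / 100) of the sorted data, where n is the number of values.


The dataset has n = 16 elements.
Index = floor(16 * 70 / 100) = floor(1120 / 100) = floor(11.2) = 11
Counting from index 0 in the sorted data, the element at index 11 is 76.
Final answer: 76


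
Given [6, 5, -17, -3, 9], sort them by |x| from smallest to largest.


Compute absolute values:
  |6| = 6
  |5| = 5
  |-17| = 17
  |-3| = 3
  |9| = 9
Absolute values in increasing order: 3 < 5 < 6 < 9 < 17
Listing the original numbers in that order gives the answer.
Final answer: [-3, 5, 6, 9, -17]


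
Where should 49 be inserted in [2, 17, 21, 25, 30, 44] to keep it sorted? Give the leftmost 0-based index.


List is sorted: [2, 17, 21, 25, 30, 44]
We need the leftmost position where 49 can be inserted, i.e. the first index whose element is >= 49 (or the end of the list if none is).
Binary search with low=0, high=6 (0-based indices):
  low=0, high=6, mid=3: a[3]=25 < 49, so low = 4
  low=4, high=6, mid=5: a[5]=44 < 49, so low = 6
Now low = high = 6, so the insertion index is 6.
Final answer: 6


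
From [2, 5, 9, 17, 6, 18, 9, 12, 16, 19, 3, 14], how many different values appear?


List all unique values:
Distinct values: [2, 3, 5, 6, 9, 12, 14, 16, 17, 18, 19]
Count = 11
Final answer: 11


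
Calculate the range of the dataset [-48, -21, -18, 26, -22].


Maximum value: 26
Minimum value: -48
Range = 26 - (-48) = 74
Final answer: 74


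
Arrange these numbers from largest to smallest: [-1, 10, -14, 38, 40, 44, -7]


Original list: [-1, 10, -14, 38, 40, 44, -7]
Repeatedly take the largest remaining element:
  Remaining [-1, 10, -14, 38, 40, 44, -7] -> largest is 44
  Remaining [-1, 10, -14, 38, 40, -7] -> largest is 40
  Remaining [-1, 10, -14, 38, -7] -> largest is 38
  Remaining [-1, 10, -14, -7] -> largest is 10
  Remaining [-1, -14, -7] -> largest is -1
  Remaining [-14, -7] -> largest is -7
  Remaining [-14] -> largest is -14
Collecting the picks in order gives the descending list.
Final answer: [44, 40, 38, 10, -1, -7, -14]


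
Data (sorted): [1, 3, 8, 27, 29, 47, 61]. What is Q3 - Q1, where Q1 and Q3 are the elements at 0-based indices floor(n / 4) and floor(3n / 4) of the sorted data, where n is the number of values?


The data has n = 7 elements.
Q1 index = floor(7 / 4) = floor(1.75) = 1; Q3 index = floor(3 * 7 / 4) = floor(5.25) = 5
Q1 = element at index 1 = 3
Q3 = element at index 5 = 47
IQR = 47 - 3 = 44
Final answer: 44


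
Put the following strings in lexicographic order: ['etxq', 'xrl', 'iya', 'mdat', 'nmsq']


Compare strings character by character (the first differing letter decides):
  'etxq' < 'iya' since 'e' < 'i' at position 1
  'iya' < 'mdat' since 'i' < 'm' at position 1
  'mdat' < 'nmsq' since 'm' < 'n' at position 1
  'nmsq' < 'xrl' since 'n' < 'x' at position 1
Chaining these comparisons gives the alphabetical order.
Final answer: ['etxq', 'iya', 'mdat', 'nmsq', 'xrl']


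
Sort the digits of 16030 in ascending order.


The number 16030 has digits: 1, 6, 0, 3, 0
Sorted: 0, 0, 1, 3, 6
Joining the sorted digits gives the result.
Final answer: 00136


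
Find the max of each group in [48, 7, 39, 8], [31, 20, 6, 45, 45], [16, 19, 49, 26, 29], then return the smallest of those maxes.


Find max of each group:
  Group 1: [48, 7, 39, 8] -> max = 48
  Group 2: [31, 20, 6, 45, 45] -> max = 45
  Group 3: [16, 19, 49, 26, 29] -> max = 49
Maxes: [48, 45, 49]
Minimum of maxes = 45
Final answer: 45


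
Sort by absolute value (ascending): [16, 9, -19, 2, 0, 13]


Compute absolute values:
  |16| = 16
  |9| = 9
  |-19| = 19
  |2| = 2
  |0| = 0
  |13| = 13
Absolute values in increasing order: 0 < 2 < 9 < 13 < 16 < 19
Listing the original numbers in that order gives the answer.
Final answer: [0, 2, 9, 13, 16, -19]


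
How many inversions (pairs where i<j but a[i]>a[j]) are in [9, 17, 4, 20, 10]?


For each element, count the later elements that are smaller than it:
  9 (index 0): smaller elements after it = [4] -> 1
  17 (index 1): smaller elements after it = [4, 10] -> 2
  4 (index 2): smaller elements after it = [] -> 0
  20 (index 3): smaller elements after it = [10] -> 1
Total inversions = 1 + 2 + 0 + 1 = 4
Final answer: 4


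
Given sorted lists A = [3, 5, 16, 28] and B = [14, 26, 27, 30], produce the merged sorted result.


List A: [3, 5, 16, 28]
List B: [14, 26, 27, 30]
Repeatedly compare the front elements and take the smaller:
  3 vs 14 -> take 3
  5 vs 14 -> take 5
  16 vs 14 -> take 14
  16 vs 26 -> take 16
  28 vs 26 -> take 26
  28 vs 27 -> take 27
  28 vs 30 -> take 28
  A is exhausted; append the rest of B: [30]
Final answer: [3, 5, 14, 16, 26, 27, 28, 30]


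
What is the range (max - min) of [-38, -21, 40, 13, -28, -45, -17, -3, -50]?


Maximum value: 40
Minimum value: -50
Range = 40 - (-50) = 90
Final answer: 90


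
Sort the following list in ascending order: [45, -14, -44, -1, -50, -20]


Original list: [45, -14, -44, -1, -50, -20]
Repeatedly take the smallest remaining element:
  Remaining [45, -14, -44, -1, -50, -20] -> smallest is -50
  Remaining [45, -14, -44, -1, -20] -> smallest is -44
  Remaining [45, -14, -1, -20] -> smallest is -20
  Remaining [45, -14, -1] -> smallest is -14
  Remaining [45, -1] -> smallest is -1
  Remaining [45] -> smallest is 45
Collecting the picks in order gives the sorted list.
Final answer: [-50, -44, -20, -14, -1, 45]


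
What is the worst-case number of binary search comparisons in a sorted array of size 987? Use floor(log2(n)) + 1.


Binary search halves the search space each step.
Maximum comparisons = floor(log2(987)) + 1
log2(987) = 9.9469
floor(log2(987)) = 9, so 9 + 1 = 10
Final answer: 10


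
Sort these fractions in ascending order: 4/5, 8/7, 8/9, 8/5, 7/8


Convert to decimal for comparison:
  4/5 = 0.8
  8/7 = 1.1429
  8/9 = 0.8889
  8/5 = 1.6
  7/8 = 0.875
Decimals in increasing order: 0.8 < 0.875 < 0.8889 < 1.1429 < 1.6
Writing each back as its fraction gives the sorted order.
Final answer: 4/5, 7/8, 8/9, 8/7, 8/5


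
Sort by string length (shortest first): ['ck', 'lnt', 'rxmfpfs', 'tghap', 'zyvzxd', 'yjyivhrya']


Compute lengths:
  'ck' has length 2
  'lnt' has length 3
  'rxmfpfs' has length 7
  'tghap' has length 5
  'zyvzxd' has length 6
  'yjyivhrya' has length 9
Lengths in increasing order: 2 < 3 < 5 < 6 < 7 < 9
Listing the words in that order gives the answer.
Final answer: ['ck', 'lnt', 'tghap', 'zyvzxd', 'rxmfpfs', 'yjyivhrya']


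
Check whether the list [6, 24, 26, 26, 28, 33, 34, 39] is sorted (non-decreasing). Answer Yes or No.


Check consecutive pairs:
  6 <= 24? True
  24 <= 26? True
  26 <= 26? True
  26 <= 28? True
  28 <= 33? True
  33 <= 34? True
  34 <= 39? True
Every consecutive pair is in order, so the list is non-decreasing.
Final answer: Yes


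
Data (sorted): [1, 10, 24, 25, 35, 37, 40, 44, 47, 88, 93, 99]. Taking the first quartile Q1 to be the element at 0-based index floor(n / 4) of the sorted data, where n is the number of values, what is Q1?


The list has n = 12 elements.
Q1 index = floor(12 / 4) = floor(3) = 3
Counting from index 0 in the sorted data, the element at index 3 is 25.
Final answer: 25


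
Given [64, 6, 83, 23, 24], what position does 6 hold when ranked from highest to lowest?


Sort descending: [83, 64, 24, 23, 6]
Find 6 in the sorted list.
6 is at position 5.
Final answer: 5


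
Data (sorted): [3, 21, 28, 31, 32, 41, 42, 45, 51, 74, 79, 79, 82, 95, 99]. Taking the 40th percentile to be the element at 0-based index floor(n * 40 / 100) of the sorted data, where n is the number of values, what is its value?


The dataset has n = 15 elements.
Index = floor(15 * 40 / 100) = floor(600 / 100) = floor(6) = 6
Counting from index 0 in the sorted data, the element at index 6 is 42.
Final answer: 42


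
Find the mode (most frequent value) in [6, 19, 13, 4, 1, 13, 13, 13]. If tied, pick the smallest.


Count the frequency of each value:
  1 appears 1 time(s)
  4 appears 1 time(s)
  6 appears 1 time(s)
  13 appears 4 time(s)
  19 appears 1 time(s)
Maximum frequency is 4.
Only 13 reaches that frequency, so it is the mode.
Final answer: 13


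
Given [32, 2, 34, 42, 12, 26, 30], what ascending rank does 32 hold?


Sort ascending: [2, 12, 26, 30, 32, 34, 42]
Find 32 in the sorted list.
32 is at position 5 (1-indexed).
Final answer: 5


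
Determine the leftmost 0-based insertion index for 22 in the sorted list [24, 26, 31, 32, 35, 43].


List is sorted: [24, 26, 31, 32, 35, 43]
We need the leftmost position where 22 can be inserted, i.e. the first index whose element is >= 22 (or the end of the list if none is).
Binary search with low=0, high=6 (0-based indices):
  low=0, high=6, mid=3: a[3]=32 >= 22, so high = 3
  low=0, high=3, mid=1: a[1]=26 >= 22, so high = 1
  low=0, high=1, mid=0: a[0]=24 >= 22, so high = 0
Now low = high = 0, so the insertion index is 0.
Final answer: 0


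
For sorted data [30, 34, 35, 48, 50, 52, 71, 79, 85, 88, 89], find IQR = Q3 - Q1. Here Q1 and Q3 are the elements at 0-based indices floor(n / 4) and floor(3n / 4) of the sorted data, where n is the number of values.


The data has n = 11 elements.
Q1 index = floor(11 / 4) = floor(2.75) = 2; Q3 index = floor(3 * 11 / 4) = floor(8.25) = 8
Q1 = element at index 2 = 35
Q3 = element at index 8 = 85
IQR = 85 - 35 = 50
Final answer: 50


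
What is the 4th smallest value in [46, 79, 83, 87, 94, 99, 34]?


Sort ascending: [34, 46, 79, 83, 87, 94, 99]
The 4th element (1-indexed) is at index 3.
Value = 83
Final answer: 83


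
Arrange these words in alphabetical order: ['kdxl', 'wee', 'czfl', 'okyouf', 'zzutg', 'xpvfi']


Compare strings character by character (the first differing letter decides):
  'czfl' < 'kdxl' since 'c' < 'k' at position 1
  'kdxl' < 'okyouf' since 'k' < 'o' at position 1
  'okyouf' < 'wee' since 'o' < 'w' at position 1
  'wee' < 'xpvfi' since 'w' < 'x' at position 1
  'xpvfi' < 'zzutg' since 'x' < 'z' at position 1
Chaining these comparisons gives the alphabetical order.
Final answer: ['czfl', 'kdxl', 'okyouf', 'wee', 'xpvfi', 'zzutg']


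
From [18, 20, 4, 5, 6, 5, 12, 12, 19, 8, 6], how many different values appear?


List all unique values:
Distinct values: [4, 5, 6, 8, 12, 18, 19, 20]
Count = 8
Final answer: 8


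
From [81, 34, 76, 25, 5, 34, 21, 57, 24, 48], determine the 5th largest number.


Sort descending: [81, 76, 57, 48, 34, 34, 25, 24, 21, 5]
The 5th element (1-indexed) is at index 4.
Value = 34
Final answer: 34


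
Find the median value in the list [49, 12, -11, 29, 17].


First, sort the list: [-11, 12, 17, 29, 49]
The list has 5 elements (odd count).
The middle index is 2 (0-based), and the element there is 17.
Final answer: 17


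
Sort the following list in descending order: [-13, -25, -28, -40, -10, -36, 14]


Original list: [-13, -25, -28, -40, -10, -36, 14]
Repeatedly take the largest remaining element:
  Remaining [-13, -25, -28, -40, -10, -36, 14] -> largest is 14
  Remaining [-13, -25, -28, -40, -10, -36] -> largest is -10
  Remaining [-13, -25, -28, -40, -36] -> largest is -13
  Remaining [-25, -28, -40, -36] -> largest is -25
  Remaining [-28, -40, -36] -> largest is -28
  Remaining [-40, -36] -> largest is -36
  Remaining [-40] -> largest is -40
Collecting the picks in order gives the descending list.
Final answer: [14, -10, -13, -25, -28, -36, -40]


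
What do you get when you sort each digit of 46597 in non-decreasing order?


The number 46597 has digits: 4, 6, 5, 9, 7
Sorted: 4, 5, 6, 7, 9
Joining the sorted digits gives the result.
Final answer: 45679


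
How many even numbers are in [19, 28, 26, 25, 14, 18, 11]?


Check each element:
  19 is odd
  28 is even
  26 is even
  25 is odd
  14 is even
  18 is even
  11 is odd
Evens: [28, 26, 14, 18]
Count of evens = 4
Final answer: 4


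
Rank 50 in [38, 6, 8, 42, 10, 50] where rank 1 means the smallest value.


Sort ascending: [6, 8, 10, 38, 42, 50]
Find 50 in the sorted list.
50 is at position 6 (1-indexed).
Final answer: 6


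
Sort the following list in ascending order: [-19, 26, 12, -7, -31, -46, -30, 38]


Original list: [-19, 26, 12, -7, -31, -46, -30, 38]
Repeatedly take the smallest remaining element:
  Remaining [-19, 26, 12, -7, -31, -46, -30, 38] -> smallest is -46
  Remaining [-19, 26, 12, -7, -31, -30, 38] -> smallest is -31
  Remaining [-19, 26, 12, -7, -30, 38] -> smallest is -30
  Remaining [-19, 26, 12, -7, 38] -> smallest is -19
  Remaining [26, 12, -7, 38] -> smallest is -7
  Remaining [26, 12, 38] -> smallest is 12
  Remaining [26, 38] -> smallest is 26
  Remaining [38] -> smallest is 38
Collecting the picks in order gives the sorted list.
Final answer: [-46, -31, -30, -19, -7, 12, 26, 38]


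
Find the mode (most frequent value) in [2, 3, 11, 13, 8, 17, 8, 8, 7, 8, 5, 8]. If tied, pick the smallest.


Count the frequency of each value:
  2 appears 1 time(s)
  3 appears 1 time(s)
  5 appears 1 time(s)
  7 appears 1 time(s)
  8 appears 5 time(s)
  11 appears 1 time(s)
  13 appears 1 time(s)
  17 appears 1 time(s)
Maximum frequency is 5.
Only 8 reaches that frequency, so it is the mode.
Final answer: 8


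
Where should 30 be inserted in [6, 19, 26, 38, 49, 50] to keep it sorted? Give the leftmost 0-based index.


List is sorted: [6, 19, 26, 38, 49, 50]
We need the leftmost position where 30 can be inserted, i.e. the first index whose element is >= 30 (or the end of the list if none is).
Binary search with low=0, high=6 (0-based indices):
  low=0, high=6, mid=3: a[3]=38 >= 30, so high = 3
  low=0, high=3, mid=1: a[1]=19 < 30, so low = 2
  low=2, high=3, mid=2: a[2]=26 < 30, so low = 3
Now low = high = 3, so the insertion index is 3.
Final answer: 3


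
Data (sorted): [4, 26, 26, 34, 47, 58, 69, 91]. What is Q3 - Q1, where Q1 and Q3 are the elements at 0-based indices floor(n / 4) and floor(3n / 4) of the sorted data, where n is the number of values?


The data has n = 8 elements.
Q1 index = floor(8 / 4) = floor(2) = 2; Q3 index = floor(3 * 8 / 4) = floor(6) = 6
Q1 = element at index 2 = 26
Q3 = element at index 6 = 69
IQR = 69 - 26 = 43
Final answer: 43


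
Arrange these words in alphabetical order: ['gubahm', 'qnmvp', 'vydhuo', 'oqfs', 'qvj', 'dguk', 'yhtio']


Compare strings character by character (the first differing letter decides):
  'dguk' < 'gubahm' since 'd' < 'g' at position 1
  'gubahm' < 'oqfs' since 'g' < 'o' at position 1
  'oqfs' < 'qnmvp' since 'o' < 'q' at position 1
  'qnmvp' < 'qvj' since 'n' < 'v' at position 2
  'qvj' < 'vydhuo' since 'q' < 'v' at position 1
  'vydhuo' < 'yhtio' since 'v' < 'y' at position 1
Chaining these comparisons gives the alphabetical order.
Final answer: ['dguk', 'gubahm', 'oqfs', 'qnmvp', 'qvj', 'vydhuo', 'yhtio']


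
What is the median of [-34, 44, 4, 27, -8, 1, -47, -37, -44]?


First, sort the list: [-47, -44, -37, -34, -8, 1, 4, 27, 44]
The list has 9 elements (odd count).
The middle index is 4 (0-based), and the element there is -8.
Final answer: -8


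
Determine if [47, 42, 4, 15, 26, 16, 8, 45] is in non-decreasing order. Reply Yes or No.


Check consecutive pairs:
  47 <= 42? False
  42 <= 4? False
  4 <= 15? True
  15 <= 26? True
  26 <= 16? False
  16 <= 8? False
  8 <= 45? True
4 consecutive pair(s) are out of order, so the list is not sorted.
Final answer: No


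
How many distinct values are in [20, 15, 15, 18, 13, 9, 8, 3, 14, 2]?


List all unique values:
Distinct values: [2, 3, 8, 9, 13, 14, 15, 18, 20]
Count = 9
Final answer: 9


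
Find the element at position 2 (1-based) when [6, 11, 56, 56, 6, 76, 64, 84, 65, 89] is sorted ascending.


Sort ascending: [6, 6, 11, 56, 56, 64, 65, 76, 84, 89]
The 2nd element (1-indexed) is at index 1.
Value = 6
Final answer: 6


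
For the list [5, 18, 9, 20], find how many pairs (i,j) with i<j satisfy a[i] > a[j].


For each element, count the later elements that are smaller than it:
  5 (index 0): smaller elements after it = [] -> 0
  18 (index 1): smaller elements after it = [9] -> 1
  9 (index 2): smaller elements after it = [] -> 0
Total inversions = 0 + 1 + 0 = 1
Final answer: 1


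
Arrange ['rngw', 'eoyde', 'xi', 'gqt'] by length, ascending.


Compute lengths:
  'rngw' has length 4
  'eoyde' has length 5
  'xi' has length 2
  'gqt' has length 3
Lengths in increasing order: 2 < 3 < 4 < 5
Listing the words in that order gives the answer.
Final answer: ['xi', 'gqt', 'rngw', 'eoyde']


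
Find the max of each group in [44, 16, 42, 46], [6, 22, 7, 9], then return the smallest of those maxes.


Find max of each group:
  Group 1: [44, 16, 42, 46] -> max = 46
  Group 2: [6, 22, 7, 9] -> max = 22
Maxes: [46, 22]
Minimum of maxes = 22
Final answer: 22


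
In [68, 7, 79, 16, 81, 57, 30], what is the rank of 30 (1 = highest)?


Sort descending: [81, 79, 68, 57, 30, 16, 7]
Find 30 in the sorted list.
30 is at position 5.
Final answer: 5


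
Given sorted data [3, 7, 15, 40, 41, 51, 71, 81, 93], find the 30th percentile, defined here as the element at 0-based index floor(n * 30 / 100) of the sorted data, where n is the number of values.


The dataset has n = 9 elements.
Index = floor(9 * 30 / 100) = floor(270 / 100) = floor(2.7) = 2
Counting from index 0 in the sorted data, the element at index 2 is 15.
Final answer: 15


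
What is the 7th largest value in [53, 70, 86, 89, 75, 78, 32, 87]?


Sort descending: [89, 87, 86, 78, 75, 70, 53, 32]
The 7th element (1-indexed) is at index 6.
Value = 53
Final answer: 53


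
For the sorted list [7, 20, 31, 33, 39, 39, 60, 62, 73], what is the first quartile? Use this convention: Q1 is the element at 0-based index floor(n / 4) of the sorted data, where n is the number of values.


The list has n = 9 elements.
Q1 index = floor(9 / 4) = floor(2.25) = 2
Counting from index 0 in the sorted data, the element at index 2 is 31.
Final answer: 31


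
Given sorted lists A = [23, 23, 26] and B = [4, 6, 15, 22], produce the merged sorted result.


List A: [23, 23, 26]
List B: [4, 6, 15, 22]
Repeatedly compare the front elements and take the smaller:
  23 vs 4 -> take 4
  23 vs 6 -> take 6
  23 vs 15 -> take 15
  23 vs 22 -> take 22
  B is exhausted; append the rest of A: [23, 23, 26]
Final answer: [4, 6, 15, 22, 23, 23, 26]


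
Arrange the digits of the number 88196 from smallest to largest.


The number 88196 has digits: 8, 8, 1, 9, 6
Sorted: 1, 6, 8, 8, 9
Joining the sorted digits gives the result.
Final answer: 16889


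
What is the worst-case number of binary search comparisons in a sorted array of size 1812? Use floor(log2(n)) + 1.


Binary search halves the search space each step.
Maximum comparisons = floor(log2(1812)) + 1
log2(1812) = 10.8234
floor(log2(1812)) = 10, so 10 + 1 = 11
Final answer: 11


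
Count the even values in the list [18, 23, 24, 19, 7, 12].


Check each element:
  18 is even
  23 is odd
  24 is even
  19 is odd
  7 is odd
  12 is even
Evens: [18, 24, 12]
Count of evens = 3
Final answer: 3


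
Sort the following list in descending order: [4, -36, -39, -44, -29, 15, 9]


Original list: [4, -36, -39, -44, -29, 15, 9]
Repeatedly take the largest remaining element:
  Remaining [4, -36, -39, -44, -29, 15, 9] -> largest is 15
  Remaining [4, -36, -39, -44, -29, 9] -> largest is 9
  Remaining [4, -36, -39, -44, -29] -> largest is 4
  Remaining [-36, -39, -44, -29] -> largest is -29
  Remaining [-36, -39, -44] -> largest is -36
  Remaining [-39, -44] -> largest is -39
  Remaining [-44] -> largest is -44
Collecting the picks in order gives the descending list.
Final answer: [15, 9, 4, -29, -36, -39, -44]


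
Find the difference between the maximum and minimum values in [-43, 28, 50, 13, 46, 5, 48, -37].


Maximum value: 50
Minimum value: -43
Range = 50 - (-43) = 93
Final answer: 93


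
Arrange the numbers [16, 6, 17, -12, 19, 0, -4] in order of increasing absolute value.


Compute absolute values:
  |16| = 16
  |6| = 6
  |17| = 17
  |-12| = 12
  |19| = 19
  |0| = 0
  |-4| = 4
Absolute values in increasing order: 0 < 4 < 6 < 12 < 16 < 17 < 19
Listing the original numbers in that order gives the answer.
Final answer: [0, -4, 6, -12, 16, 17, 19]


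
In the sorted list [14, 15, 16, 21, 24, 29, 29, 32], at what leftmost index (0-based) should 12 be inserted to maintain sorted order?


List is sorted: [14, 15, 16, 21, 24, 29, 29, 32]
We need the leftmost position where 12 can be inserted, i.e. the first index whose element is >= 12 (or the end of the list if none is).
Binary search with low=0, high=8 (0-based indices):
  low=0, high=8, mid=4: a[4]=24 >= 12, so high = 4
  low=0, high=4, mid=2: a[2]=16 >= 12, so high = 2
  low=0, high=2, mid=1: a[1]=15 >= 12, so high = 1
  low=0, high=1, mid=0: a[0]=14 >= 12, so high = 0
Now low = high = 0, so the insertion index is 0.
Final answer: 0


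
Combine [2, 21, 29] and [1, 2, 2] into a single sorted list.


List A: [2, 21, 29]
List B: [1, 2, 2]
Repeatedly compare the front elements and take the smaller:
  2 vs 1 -> take 1
  2 vs 2 -> take 2
  21 vs 2 -> take 2
  21 vs 2 -> take 2
  B is exhausted; append the rest of A: [21, 29]
Final answer: [1, 2, 2, 2, 21, 29]


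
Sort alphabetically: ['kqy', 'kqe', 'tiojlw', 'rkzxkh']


Compare strings character by character (the first differing letter decides):
  'kqe' < 'kqy' since 'e' < 'y' at position 3
  'kqy' < 'rkzxkh' since 'k' < 'r' at position 1
  'rkzxkh' < 'tiojlw' since 'r' < 't' at position 1
Chaining these comparisons gives the alphabetical order.
Final answer: ['kqe', 'kqy', 'rkzxkh', 'tiojlw']


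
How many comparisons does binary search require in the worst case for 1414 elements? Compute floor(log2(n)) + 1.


Binary search halves the search space each step.
Maximum comparisons = floor(log2(1414)) + 1
log2(1414) = 10.4656
floor(log2(1414)) = 10, so 10 + 1 = 11
Final answer: 11


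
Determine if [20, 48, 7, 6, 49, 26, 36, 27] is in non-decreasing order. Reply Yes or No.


Check consecutive pairs:
  20 <= 48? True
  48 <= 7? False
  7 <= 6? False
  6 <= 49? True
  49 <= 26? False
  26 <= 36? True
  36 <= 27? False
4 consecutive pair(s) are out of order, so the list is not sorted.
Final answer: No


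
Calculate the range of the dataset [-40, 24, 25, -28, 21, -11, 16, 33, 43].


Maximum value: 43
Minimum value: -40
Range = 43 - (-40) = 83
Final answer: 83


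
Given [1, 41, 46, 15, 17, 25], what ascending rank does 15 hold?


Sort ascending: [1, 15, 17, 25, 41, 46]
Find 15 in the sorted list.
15 is at position 2 (1-indexed).
Final answer: 2


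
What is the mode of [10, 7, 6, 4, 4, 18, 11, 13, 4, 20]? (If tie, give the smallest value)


Count the frequency of each value:
  4 appears 3 time(s)
  6 appears 1 time(s)
  7 appears 1 time(s)
  10 appears 1 time(s)
  11 appears 1 time(s)
  13 appears 1 time(s)
  18 appears 1 time(s)
  20 appears 1 time(s)
Maximum frequency is 3.
Only 4 reaches that frequency, so it is the mode.
Final answer: 4


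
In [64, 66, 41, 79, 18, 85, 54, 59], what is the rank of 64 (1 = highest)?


Sort descending: [85, 79, 66, 64, 59, 54, 41, 18]
Find 64 in the sorted list.
64 is at position 4.
Final answer: 4


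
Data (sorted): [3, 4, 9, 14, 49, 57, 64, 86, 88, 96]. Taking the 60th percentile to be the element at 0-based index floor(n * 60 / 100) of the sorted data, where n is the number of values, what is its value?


The dataset has n = 10 elements.
Index = floor(10 * 60 / 100) = floor(600 / 100) = floor(6) = 6
Counting from index 0 in the sorted data, the element at index 6 is 64.
Final answer: 64


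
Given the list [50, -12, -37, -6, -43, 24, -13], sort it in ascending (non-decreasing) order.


Original list: [50, -12, -37, -6, -43, 24, -13]
Repeatedly take the smallest remaining element:
  Remaining [50, -12, -37, -6, -43, 24, -13] -> smallest is -43
  Remaining [50, -12, -37, -6, 24, -13] -> smallest is -37
  Remaining [50, -12, -6, 24, -13] -> smallest is -13
  Remaining [50, -12, -6, 24] -> smallest is -12
  Remaining [50, -6, 24] -> smallest is -6
  Remaining [50, 24] -> smallest is 24
  Remaining [50] -> smallest is 50
Collecting the picks in order gives the sorted list.
Final answer: [-43, -37, -13, -12, -6, 24, 50]


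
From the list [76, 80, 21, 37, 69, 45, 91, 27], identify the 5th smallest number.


Sort ascending: [21, 27, 37, 45, 69, 76, 80, 91]
The 5th element (1-indexed) is at index 4.
Value = 69
Final answer: 69


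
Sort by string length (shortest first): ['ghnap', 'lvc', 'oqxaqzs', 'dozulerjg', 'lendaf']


Compute lengths:
  'ghnap' has length 5
  'lvc' has length 3
  'oqxaqzs' has length 7
  'dozulerjg' has length 9
  'lendaf' has length 6
Lengths in increasing order: 3 < 5 < 6 < 7 < 9
Listing the words in that order gives the answer.
Final answer: ['lvc', 'ghnap', 'lendaf', 'oqxaqzs', 'dozulerjg']


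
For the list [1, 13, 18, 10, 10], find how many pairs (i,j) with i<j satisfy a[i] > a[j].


For each element, count the later elements that are smaller than it:
  1 (index 0): smaller elements after it = [] -> 0
  13 (index 1): smaller elements after it = [10, 10] -> 2
  18 (index 2): smaller elements after it = [10, 10] -> 2
  10 (index 3): smaller elements after it = [] -> 0
Total inversions = 0 + 2 + 2 + 0 = 4
Final answer: 4


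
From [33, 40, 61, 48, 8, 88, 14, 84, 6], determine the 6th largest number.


Sort descending: [88, 84, 61, 48, 40, 33, 14, 8, 6]
The 6th element (1-indexed) is at index 5.
Value = 33
Final answer: 33


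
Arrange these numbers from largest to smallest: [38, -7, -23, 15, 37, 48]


Original list: [38, -7, -23, 15, 37, 48]
Repeatedly take the largest remaining element:
  Remaining [38, -7, -23, 15, 37, 48] -> largest is 48
  Remaining [38, -7, -23, 15, 37] -> largest is 38
  Remaining [-7, -23, 15, 37] -> largest is 37
  Remaining [-7, -23, 15] -> largest is 15
  Remaining [-7, -23] -> largest is -7
  Remaining [-23] -> largest is -23
Collecting the picks in order gives the descending list.
Final answer: [48, 38, 37, 15, -7, -23]


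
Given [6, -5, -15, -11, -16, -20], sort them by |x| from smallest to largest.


Compute absolute values:
  |6| = 6
  |-5| = 5
  |-15| = 15
  |-11| = 11
  |-16| = 16
  |-20| = 20
Absolute values in increasing order: 5 < 6 < 11 < 15 < 16 < 20
Listing the original numbers in that order gives the answer.
Final answer: [-5, 6, -11, -15, -16, -20]


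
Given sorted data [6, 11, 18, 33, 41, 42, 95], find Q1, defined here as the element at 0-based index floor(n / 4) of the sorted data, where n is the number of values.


The list has n = 7 elements.
Q1 index = floor(7 / 4) = floor(1.75) = 1
Counting from index 0 in the sorted data, the element at index 1 is 11.
Final answer: 11


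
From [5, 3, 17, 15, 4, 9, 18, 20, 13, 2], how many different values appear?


List all unique values:
Distinct values: [2, 3, 4, 5, 9, 13, 15, 17, 18, 20]
Count = 10
Final answer: 10


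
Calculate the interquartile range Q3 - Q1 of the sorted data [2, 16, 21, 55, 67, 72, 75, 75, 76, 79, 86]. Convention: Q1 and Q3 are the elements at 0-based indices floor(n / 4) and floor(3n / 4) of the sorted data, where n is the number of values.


The data has n = 11 elements.
Q1 index = floor(11 / 4) = floor(2.75) = 2; Q3 index = floor(3 * 11 / 4) = floor(8.25) = 8
Q1 = element at index 2 = 21
Q3 = element at index 8 = 76
IQR = 76 - 21 = 55
Final answer: 55


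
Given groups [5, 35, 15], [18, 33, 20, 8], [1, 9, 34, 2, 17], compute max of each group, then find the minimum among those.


Find max of each group:
  Group 1: [5, 35, 15] -> max = 35
  Group 2: [18, 33, 20, 8] -> max = 33
  Group 3: [1, 9, 34, 2, 17] -> max = 34
Maxes: [35, 33, 34]
Minimum of maxes = 33
Final answer: 33


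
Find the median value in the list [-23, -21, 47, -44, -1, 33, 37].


First, sort the list: [-44, -23, -21, -1, 33, 37, 47]
The list has 7 elements (odd count).
The middle index is 3 (0-based), and the element there is -1.
Final answer: -1


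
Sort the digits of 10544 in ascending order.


The number 10544 has digits: 1, 0, 5, 4, 4
Sorted: 0, 1, 4, 4, 5
Joining the sorted digits gives the result.
Final answer: 01445


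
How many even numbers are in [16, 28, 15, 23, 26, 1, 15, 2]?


Check each element:
  16 is even
  28 is even
  15 is odd
  23 is odd
  26 is even
  1 is odd
  15 is odd
  2 is even
Evens: [16, 28, 26, 2]
Count of evens = 4
Final answer: 4


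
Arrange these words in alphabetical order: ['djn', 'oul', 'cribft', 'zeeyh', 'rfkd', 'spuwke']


Compare strings character by character (the first differing letter decides):
  'cribft' < 'djn' since 'c' < 'd' at position 1
  'djn' < 'oul' since 'd' < 'o' at position 1
  'oul' < 'rfkd' since 'o' < 'r' at position 1
  'rfkd' < 'spuwke' since 'r' < 's' at position 1
  'spuwke' < 'zeeyh' since 's' < 'z' at position 1
Chaining these comparisons gives the alphabetical order.
Final answer: ['cribft', 'djn', 'oul', 'rfkd', 'spuwke', 'zeeyh']
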